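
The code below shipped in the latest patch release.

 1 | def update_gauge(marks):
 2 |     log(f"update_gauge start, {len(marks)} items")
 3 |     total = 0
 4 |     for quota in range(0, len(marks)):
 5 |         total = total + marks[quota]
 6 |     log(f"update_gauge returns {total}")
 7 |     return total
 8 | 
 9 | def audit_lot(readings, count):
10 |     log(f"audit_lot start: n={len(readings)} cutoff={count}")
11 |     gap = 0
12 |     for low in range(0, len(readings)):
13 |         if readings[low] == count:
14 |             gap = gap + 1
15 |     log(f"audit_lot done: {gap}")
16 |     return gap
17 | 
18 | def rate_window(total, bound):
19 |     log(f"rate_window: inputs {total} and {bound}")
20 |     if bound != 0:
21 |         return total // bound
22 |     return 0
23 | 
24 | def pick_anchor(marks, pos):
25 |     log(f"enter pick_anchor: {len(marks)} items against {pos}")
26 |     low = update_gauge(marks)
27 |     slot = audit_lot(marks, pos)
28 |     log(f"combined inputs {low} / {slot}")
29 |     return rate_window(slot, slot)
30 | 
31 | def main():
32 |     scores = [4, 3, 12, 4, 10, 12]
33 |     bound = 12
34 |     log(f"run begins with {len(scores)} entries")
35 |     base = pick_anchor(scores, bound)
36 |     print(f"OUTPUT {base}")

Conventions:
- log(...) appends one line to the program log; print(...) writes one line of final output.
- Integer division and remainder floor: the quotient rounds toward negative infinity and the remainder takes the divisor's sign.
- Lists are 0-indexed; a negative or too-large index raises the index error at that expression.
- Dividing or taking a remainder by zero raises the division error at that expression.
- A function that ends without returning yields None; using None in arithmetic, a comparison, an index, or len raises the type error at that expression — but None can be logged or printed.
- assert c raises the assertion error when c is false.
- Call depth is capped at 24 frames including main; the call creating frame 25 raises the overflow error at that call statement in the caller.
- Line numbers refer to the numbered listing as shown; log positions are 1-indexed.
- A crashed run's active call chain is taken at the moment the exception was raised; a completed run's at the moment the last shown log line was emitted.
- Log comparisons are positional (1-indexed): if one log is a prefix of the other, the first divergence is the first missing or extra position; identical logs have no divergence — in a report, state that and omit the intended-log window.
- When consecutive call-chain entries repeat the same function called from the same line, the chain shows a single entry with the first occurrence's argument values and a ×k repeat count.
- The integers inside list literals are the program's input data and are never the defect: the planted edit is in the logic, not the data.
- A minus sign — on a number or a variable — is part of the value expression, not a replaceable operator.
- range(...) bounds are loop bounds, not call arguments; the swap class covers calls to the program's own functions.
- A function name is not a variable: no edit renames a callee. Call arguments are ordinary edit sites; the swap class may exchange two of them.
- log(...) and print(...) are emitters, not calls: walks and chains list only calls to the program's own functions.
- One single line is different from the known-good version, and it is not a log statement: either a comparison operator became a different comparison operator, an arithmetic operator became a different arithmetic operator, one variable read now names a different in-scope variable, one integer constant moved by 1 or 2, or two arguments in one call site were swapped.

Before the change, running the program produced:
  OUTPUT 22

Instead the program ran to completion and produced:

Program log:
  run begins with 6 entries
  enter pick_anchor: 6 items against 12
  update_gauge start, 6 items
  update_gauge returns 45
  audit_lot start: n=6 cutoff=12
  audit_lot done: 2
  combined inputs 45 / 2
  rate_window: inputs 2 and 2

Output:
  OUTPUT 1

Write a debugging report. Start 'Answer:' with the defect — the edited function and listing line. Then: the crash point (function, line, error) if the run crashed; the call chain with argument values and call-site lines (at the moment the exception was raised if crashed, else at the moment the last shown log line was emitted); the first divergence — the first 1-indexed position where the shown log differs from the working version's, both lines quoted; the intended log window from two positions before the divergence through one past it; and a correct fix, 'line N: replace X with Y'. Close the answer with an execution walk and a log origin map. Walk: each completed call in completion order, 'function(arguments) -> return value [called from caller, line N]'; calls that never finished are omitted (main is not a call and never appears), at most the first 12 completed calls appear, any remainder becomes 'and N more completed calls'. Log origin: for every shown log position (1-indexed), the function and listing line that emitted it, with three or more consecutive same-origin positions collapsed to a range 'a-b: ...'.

Answer: the defect is in pick_anchor at line 29.
Key fact: Log line 8 is where behavior first shows: 'rate_window: inputs 2 and 2' appears instead of 'rate_window: inputs 45 and 2'.
Call chain: main -> pick_anchor([4, 3, 12, 4, 10, 12], 12) (called at line 35) -> rate_window(2, 2) (called at line 29).
First divergence: position 8 — shown 'rate_window: inputs 2 and 2', intended 'rate_window: inputs 45 and 2'.
Intended log window:
  6: audit_lot done: 2
  7: combined inputs 45 / 2
  8: rate_window: inputs 45 and 2
Execution walk:
  update_gauge([4, 3, 12, 4, 10, 12]) -> 45  [called from pick_anchor, line 26]
  audit_lot([4, 3, 12, 4, 10, 12], 12) -> 2  [called from pick_anchor, line 27]
  rate_window(2, 2) -> 1  [called from pick_anchor, line 29]
  pick_anchor([4, 3, 12, 4, 10, 12], 12) -> 1  [called from main, line 35]
Log origin:
  1: logged in main at line 34
  2: logged in pick_anchor at line 25
  3: logged in update_gauge at line 2
  4: logged in update_gauge at line 6
  5: logged in audit_lot at line 10
  6: logged in audit_lot at line 15
  7: logged in pick_anchor at line 28
  8: logged in rate_window at line 19
A correct fix: line 29: replace `rate_window(slot, slot)` with `rate_window(low, slot)`.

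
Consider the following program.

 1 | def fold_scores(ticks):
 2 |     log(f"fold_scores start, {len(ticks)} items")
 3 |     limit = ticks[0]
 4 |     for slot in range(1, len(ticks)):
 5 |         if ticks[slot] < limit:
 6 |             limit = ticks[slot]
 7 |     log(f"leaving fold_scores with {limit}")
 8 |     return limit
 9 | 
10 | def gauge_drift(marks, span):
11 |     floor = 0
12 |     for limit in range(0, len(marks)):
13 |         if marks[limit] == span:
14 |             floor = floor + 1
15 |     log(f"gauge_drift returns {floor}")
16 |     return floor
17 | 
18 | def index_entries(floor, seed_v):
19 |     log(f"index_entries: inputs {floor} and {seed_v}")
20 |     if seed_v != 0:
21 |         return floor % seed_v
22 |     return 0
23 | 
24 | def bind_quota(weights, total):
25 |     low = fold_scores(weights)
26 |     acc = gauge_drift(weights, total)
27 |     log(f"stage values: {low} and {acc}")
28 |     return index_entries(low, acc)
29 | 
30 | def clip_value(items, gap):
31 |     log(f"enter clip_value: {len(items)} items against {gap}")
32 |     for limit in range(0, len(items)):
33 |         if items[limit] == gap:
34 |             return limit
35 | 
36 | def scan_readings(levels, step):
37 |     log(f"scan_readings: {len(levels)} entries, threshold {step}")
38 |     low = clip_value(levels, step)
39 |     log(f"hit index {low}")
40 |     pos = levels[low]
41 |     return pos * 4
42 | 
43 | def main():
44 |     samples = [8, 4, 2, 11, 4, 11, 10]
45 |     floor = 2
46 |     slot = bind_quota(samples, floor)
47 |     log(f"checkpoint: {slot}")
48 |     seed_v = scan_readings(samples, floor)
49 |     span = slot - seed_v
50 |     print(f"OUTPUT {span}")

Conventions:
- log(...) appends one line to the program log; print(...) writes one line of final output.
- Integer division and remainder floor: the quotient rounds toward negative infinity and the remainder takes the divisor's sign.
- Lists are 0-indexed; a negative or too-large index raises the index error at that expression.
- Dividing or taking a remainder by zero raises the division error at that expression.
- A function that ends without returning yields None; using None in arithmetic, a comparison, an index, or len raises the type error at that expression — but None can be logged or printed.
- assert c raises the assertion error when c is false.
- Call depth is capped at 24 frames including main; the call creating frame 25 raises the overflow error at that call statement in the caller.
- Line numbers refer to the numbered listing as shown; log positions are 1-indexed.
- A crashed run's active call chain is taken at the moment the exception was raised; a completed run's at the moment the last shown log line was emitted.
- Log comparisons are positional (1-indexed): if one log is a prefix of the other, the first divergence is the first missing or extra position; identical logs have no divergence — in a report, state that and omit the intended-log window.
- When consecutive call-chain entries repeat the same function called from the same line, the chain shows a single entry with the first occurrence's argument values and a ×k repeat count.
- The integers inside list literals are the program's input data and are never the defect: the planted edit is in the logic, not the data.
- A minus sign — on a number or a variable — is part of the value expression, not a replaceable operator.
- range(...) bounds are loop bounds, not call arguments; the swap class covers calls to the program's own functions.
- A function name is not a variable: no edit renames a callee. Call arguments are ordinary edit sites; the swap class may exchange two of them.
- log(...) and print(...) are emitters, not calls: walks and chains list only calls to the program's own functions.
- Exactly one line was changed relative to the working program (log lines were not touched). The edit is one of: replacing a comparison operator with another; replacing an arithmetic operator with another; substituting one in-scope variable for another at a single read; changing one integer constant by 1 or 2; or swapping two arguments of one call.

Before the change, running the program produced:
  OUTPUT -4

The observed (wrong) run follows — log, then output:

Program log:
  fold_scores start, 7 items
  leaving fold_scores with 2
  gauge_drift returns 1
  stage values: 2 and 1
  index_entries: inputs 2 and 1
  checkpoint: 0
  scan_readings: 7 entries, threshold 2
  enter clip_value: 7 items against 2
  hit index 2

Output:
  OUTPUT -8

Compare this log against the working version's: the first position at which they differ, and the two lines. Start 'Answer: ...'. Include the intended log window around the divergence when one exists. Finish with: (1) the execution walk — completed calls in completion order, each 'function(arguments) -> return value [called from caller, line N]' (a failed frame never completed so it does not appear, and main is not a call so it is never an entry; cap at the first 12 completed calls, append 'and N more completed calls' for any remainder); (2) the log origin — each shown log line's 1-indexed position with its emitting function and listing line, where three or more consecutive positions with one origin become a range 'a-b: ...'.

Answer: none — the logs agree in full.
Execution walk:
  fold_scores([8, 4, 2, 11, 4, 11, 10]) -> 2  [called from bind_quota, line 25]
  gauge_drift([8, 4, 2, 11, 4, 11, 10], 2) -> 1  [called from bind_quota, line 26]
  index_entries(2, 1) -> 0  [called from bind_quota, line 28]
  bind_quota([8, 4, 2, 11, 4, 11, 10], 2) -> 0  [called from main, line 46]
  clip_value([8, 4, 2, 11, 4, 11, 10], 2) -> 2  [called from scan_readings, line 38]
  scan_readings([8, 4, 2, 11, 4, 11, 10], 2) -> 8  [called from main, line 48]
Log origin:
  1: logged in fold_scores at line 2
  2: logged in fold_scores at line 7
  3: logged in gauge_drift at line 15
  4: logged in bind_quota at line 27
  5: logged in index_entries at line 19
  6: logged in main at line 47
  7: logged in scan_readings at line 37
  8: logged in clip_value at line 31
  9: logged in scan_readings at line 39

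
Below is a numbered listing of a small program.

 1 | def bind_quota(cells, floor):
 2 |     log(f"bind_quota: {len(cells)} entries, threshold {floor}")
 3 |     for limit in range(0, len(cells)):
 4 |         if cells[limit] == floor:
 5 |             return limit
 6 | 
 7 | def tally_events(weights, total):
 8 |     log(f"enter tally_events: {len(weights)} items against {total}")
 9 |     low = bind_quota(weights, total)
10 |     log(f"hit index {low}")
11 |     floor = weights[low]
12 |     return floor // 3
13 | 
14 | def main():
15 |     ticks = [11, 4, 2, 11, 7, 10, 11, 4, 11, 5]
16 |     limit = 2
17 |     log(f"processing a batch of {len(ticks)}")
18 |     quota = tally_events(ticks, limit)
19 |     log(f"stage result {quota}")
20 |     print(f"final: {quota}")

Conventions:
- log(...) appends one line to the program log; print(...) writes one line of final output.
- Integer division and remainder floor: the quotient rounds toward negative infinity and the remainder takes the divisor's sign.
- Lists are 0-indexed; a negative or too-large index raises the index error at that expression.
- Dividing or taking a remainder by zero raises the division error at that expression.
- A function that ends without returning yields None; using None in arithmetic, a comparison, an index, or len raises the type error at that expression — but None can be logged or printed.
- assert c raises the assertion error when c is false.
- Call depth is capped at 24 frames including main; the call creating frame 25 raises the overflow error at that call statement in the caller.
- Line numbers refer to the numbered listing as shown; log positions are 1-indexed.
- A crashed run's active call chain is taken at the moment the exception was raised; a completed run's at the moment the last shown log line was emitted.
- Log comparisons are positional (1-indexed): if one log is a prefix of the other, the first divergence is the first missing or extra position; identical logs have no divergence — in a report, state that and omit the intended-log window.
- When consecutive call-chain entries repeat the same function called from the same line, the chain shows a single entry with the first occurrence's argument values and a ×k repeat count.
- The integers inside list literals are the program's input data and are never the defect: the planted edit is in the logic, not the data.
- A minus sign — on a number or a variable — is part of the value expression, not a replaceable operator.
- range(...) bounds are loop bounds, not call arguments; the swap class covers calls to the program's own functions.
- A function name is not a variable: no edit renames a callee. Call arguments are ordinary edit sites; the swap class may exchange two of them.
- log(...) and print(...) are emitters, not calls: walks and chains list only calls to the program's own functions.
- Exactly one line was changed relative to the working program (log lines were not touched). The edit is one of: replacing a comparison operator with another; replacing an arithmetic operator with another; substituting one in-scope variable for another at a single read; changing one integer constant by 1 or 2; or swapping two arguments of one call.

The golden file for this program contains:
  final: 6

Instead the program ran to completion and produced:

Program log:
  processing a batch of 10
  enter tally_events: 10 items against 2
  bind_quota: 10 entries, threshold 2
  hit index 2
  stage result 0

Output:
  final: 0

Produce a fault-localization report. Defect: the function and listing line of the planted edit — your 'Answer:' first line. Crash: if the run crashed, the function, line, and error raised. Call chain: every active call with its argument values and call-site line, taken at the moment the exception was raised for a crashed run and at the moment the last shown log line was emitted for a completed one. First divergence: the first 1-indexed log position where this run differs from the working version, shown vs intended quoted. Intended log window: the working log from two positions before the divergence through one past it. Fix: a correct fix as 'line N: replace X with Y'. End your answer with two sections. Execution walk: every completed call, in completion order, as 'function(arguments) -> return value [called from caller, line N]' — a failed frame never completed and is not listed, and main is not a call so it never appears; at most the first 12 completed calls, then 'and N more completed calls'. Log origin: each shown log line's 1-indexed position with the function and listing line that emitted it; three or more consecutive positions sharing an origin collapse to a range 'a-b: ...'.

Answer: the defect is in tally_events at line 12.
Core observation: Everything matches until log position 5, which reads 'stage result 0' in place of 'stage result 6'.
Call chain: main.
First divergence: position 5 — shown 'stage result 0', intended 'stage result 6'.
Intended log window:
  3: bind_quota: 10 entries, threshold 2
  4: hit index 2
  5: stage result 6
Execution walk:
  bind_quota([11, 4, 2, 11, 7, 10, 11, 4, 11, 5], 2) -> 2  [called from tally_events, line 9]
  tally_events([11, 4, 2, 11, 7, 10, 11, 4, 11, 5], 2) -> 0  [called from main, line 18]
Log line origins:
  1: emitted by main (line 17)
  2: emitted by tally_events (line 8)
  3: emitted by bind_quota (line 2)
  4: emitted by tally_events (line 10)
  5: emitted by main (line 19)
A correct fix: line 12: replace `//` with `*`.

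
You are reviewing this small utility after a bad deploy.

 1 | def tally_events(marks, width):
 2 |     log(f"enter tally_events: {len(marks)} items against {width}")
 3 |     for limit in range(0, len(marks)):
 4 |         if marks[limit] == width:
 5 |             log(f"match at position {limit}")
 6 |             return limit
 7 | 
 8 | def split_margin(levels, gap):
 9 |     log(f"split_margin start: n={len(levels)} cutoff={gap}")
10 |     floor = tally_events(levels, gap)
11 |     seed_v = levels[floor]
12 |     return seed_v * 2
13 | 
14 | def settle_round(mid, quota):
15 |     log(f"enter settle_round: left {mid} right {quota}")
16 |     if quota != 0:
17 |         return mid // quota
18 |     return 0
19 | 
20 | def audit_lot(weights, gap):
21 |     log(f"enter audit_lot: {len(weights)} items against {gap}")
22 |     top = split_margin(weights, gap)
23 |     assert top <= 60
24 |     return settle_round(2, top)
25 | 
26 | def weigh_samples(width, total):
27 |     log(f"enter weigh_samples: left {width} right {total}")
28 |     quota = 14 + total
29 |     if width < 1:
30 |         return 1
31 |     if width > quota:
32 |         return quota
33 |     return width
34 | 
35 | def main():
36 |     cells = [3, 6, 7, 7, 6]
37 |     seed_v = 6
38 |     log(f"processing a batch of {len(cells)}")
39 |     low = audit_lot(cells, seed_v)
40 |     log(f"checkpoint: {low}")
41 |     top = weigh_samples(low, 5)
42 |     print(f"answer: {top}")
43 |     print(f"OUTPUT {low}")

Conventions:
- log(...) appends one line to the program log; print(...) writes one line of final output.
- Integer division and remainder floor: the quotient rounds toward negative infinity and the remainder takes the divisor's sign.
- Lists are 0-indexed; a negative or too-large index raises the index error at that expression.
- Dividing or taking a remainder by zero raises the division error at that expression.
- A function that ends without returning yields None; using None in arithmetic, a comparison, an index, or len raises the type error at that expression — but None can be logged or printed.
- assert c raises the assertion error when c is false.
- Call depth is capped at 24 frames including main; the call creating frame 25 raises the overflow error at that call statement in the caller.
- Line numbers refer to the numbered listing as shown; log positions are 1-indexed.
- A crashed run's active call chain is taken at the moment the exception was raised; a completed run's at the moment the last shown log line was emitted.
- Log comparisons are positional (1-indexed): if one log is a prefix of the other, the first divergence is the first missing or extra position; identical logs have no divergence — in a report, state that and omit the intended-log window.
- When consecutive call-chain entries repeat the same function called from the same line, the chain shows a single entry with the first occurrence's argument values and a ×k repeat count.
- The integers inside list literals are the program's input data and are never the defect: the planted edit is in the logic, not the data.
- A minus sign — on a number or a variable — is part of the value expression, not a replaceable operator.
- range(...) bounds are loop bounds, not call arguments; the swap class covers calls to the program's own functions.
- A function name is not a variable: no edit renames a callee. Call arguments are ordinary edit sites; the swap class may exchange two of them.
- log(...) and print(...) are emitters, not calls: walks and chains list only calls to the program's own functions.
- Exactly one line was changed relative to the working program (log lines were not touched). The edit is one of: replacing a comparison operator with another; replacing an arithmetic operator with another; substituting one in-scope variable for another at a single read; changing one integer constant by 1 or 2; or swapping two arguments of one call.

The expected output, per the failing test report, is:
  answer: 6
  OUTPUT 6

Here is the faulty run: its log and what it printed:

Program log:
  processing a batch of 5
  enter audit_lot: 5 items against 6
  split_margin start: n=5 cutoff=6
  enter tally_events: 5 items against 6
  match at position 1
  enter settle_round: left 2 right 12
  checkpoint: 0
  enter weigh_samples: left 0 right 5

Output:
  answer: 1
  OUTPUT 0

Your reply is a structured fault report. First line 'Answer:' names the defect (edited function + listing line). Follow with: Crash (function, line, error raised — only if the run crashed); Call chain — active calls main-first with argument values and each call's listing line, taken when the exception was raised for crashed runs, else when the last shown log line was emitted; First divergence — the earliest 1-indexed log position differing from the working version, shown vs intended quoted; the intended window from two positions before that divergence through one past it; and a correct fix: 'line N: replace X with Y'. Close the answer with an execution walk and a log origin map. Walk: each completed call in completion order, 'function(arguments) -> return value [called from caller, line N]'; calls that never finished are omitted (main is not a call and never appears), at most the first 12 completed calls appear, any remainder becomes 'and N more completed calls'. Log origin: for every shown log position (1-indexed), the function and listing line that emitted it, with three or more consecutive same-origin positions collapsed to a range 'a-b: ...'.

Answer: the defect is in audit_lot at line 24.
The tell: Position 6 is the first bad log line: 'enter settle_round: left 2 right 12' should read 'enter settle_round: left 12 right 2'.
Call chain: main -> weigh_samples(0, 5) (called at line 41).
First divergence: at position 6 the run shows 'enter settle_round: left 2 right 12' where the working version logs 'enter settle_round: left 12 right 2'.
Intended log window:
  4: enter tally_events: 5 items against 6
  5: match at position 1
  6: enter settle_round: left 12 right 2
  7: checkpoint: 6
Execution walk:
  tally_events([3, 6, 7, 7, 6], 6) -> 1  [called from split_margin, line 10]
  split_margin([3, 6, 7, 7, 6], 6) -> 12  [called from audit_lot, line 22]
  settle_round(2, 12) -> 0  [called from audit_lot, line 24]
  audit_lot([3, 6, 7, 7, 6], 6) -> 0  [called from main, line 39]
  weigh_samples(0, 5) -> 1  [called from main, line 41]
Log origin:
  1 — main, line 38
  2 — audit_lot, line 21
  3 — split_margin, line 9
  4 — tally_events, line 2
  5 — tally_events, line 5
  6 — settle_round, line 15
  7 — main, line 40
  8 — weigh_samples, line 27
A correct fix: line 24: replace `settle_round(2, top)` with `settle_round(top, 2)`.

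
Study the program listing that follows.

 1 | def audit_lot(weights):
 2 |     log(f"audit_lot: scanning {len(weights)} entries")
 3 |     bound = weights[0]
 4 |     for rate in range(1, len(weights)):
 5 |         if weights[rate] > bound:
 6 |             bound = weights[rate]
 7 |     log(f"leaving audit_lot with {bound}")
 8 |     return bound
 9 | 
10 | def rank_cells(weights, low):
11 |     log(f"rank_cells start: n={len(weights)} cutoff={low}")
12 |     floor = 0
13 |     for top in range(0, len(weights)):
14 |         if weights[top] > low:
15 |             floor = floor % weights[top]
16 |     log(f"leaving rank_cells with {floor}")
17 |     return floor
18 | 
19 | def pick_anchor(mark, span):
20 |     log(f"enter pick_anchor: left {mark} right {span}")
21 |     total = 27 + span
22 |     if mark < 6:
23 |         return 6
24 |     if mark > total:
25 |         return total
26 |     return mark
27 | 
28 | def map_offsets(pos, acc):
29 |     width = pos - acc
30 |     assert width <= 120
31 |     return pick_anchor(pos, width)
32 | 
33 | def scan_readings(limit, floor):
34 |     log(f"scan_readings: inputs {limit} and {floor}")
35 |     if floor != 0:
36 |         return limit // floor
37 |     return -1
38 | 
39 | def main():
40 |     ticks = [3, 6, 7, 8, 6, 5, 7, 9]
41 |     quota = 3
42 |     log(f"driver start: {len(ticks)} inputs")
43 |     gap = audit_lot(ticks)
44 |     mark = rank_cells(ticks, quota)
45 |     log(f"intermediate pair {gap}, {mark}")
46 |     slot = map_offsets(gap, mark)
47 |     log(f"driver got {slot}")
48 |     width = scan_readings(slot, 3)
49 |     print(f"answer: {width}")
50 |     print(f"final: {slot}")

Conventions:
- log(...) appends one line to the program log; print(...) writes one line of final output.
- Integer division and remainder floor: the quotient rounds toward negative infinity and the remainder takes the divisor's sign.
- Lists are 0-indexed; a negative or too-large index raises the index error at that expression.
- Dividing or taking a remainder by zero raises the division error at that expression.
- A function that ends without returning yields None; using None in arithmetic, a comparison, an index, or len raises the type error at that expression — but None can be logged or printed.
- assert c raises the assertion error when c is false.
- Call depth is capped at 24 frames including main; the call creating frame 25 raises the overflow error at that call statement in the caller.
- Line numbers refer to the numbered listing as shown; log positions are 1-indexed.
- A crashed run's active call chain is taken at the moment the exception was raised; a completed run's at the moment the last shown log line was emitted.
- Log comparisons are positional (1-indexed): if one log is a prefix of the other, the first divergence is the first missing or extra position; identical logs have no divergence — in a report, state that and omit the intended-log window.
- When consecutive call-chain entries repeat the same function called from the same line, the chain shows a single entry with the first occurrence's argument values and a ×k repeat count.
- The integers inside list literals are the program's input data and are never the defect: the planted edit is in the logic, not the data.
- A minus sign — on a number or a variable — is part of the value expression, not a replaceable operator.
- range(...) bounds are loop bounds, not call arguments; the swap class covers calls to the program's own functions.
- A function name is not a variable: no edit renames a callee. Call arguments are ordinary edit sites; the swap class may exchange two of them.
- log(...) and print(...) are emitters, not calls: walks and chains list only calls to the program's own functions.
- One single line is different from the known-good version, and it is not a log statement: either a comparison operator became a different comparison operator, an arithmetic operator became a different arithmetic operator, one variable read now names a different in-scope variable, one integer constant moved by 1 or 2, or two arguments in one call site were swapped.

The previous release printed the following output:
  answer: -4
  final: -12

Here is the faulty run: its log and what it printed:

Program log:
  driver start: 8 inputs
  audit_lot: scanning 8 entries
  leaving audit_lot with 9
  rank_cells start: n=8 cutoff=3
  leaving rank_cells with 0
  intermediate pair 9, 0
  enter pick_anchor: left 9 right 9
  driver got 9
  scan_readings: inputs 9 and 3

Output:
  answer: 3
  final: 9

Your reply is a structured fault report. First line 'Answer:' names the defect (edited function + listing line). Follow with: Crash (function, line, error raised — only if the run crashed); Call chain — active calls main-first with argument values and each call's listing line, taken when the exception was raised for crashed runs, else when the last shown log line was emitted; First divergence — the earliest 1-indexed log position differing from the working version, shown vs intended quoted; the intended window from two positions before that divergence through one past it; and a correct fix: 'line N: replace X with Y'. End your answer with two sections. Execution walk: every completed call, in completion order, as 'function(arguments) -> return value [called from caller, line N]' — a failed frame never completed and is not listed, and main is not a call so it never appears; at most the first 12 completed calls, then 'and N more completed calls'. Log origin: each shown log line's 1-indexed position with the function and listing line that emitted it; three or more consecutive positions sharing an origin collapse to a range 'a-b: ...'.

Answer: the defect is in rank_cells at line 15.
Key observation: The earliest visible damage is log position 5 — 'leaving rank_cells with 0' rather than the intended 'leaving rank_cells with 48'.
Call chain: main -> scan_readings(9, 3) (called at line 48).
First divergence: position 5; shown 'leaving rank_cells with 0' vs intended 'leaving rank_cells with 48'.
Intended log window:
  3: leaving audit_lot with 9
  4: rank_cells start: n=8 cutoff=3
  5: leaving rank_cells with 48
  6: intermediate pair 9, 48
Execution walk:
  audit_lot([3, 6, 7, 8, 6, 5, 7, 9]) -> 9  [called from main, line 43]
  rank_cells([3, 6, 7, 8, 6, 5, 7, 9], 3) -> 0  [called from main, line 44]
  pick_anchor(9, 9) -> 9  [called from map_offsets, line 31]
  map_offsets(9, 0) -> 9  [called from main, line 46]
  scan_readings(9, 3) -> 3  [called from main, line 48]
Log origins:
  1: from main, line 42
  2: from audit_lot, line 2
  3: from audit_lot, line 7
  4: from rank_cells, line 11
  5: from rank_cells, line 16
  6: from main, line 45
  7: from pick_anchor, line 20
  8: from main, line 47
  9: from scan_readings, line 34
A correct fix: line 15: replace `%` with `+`.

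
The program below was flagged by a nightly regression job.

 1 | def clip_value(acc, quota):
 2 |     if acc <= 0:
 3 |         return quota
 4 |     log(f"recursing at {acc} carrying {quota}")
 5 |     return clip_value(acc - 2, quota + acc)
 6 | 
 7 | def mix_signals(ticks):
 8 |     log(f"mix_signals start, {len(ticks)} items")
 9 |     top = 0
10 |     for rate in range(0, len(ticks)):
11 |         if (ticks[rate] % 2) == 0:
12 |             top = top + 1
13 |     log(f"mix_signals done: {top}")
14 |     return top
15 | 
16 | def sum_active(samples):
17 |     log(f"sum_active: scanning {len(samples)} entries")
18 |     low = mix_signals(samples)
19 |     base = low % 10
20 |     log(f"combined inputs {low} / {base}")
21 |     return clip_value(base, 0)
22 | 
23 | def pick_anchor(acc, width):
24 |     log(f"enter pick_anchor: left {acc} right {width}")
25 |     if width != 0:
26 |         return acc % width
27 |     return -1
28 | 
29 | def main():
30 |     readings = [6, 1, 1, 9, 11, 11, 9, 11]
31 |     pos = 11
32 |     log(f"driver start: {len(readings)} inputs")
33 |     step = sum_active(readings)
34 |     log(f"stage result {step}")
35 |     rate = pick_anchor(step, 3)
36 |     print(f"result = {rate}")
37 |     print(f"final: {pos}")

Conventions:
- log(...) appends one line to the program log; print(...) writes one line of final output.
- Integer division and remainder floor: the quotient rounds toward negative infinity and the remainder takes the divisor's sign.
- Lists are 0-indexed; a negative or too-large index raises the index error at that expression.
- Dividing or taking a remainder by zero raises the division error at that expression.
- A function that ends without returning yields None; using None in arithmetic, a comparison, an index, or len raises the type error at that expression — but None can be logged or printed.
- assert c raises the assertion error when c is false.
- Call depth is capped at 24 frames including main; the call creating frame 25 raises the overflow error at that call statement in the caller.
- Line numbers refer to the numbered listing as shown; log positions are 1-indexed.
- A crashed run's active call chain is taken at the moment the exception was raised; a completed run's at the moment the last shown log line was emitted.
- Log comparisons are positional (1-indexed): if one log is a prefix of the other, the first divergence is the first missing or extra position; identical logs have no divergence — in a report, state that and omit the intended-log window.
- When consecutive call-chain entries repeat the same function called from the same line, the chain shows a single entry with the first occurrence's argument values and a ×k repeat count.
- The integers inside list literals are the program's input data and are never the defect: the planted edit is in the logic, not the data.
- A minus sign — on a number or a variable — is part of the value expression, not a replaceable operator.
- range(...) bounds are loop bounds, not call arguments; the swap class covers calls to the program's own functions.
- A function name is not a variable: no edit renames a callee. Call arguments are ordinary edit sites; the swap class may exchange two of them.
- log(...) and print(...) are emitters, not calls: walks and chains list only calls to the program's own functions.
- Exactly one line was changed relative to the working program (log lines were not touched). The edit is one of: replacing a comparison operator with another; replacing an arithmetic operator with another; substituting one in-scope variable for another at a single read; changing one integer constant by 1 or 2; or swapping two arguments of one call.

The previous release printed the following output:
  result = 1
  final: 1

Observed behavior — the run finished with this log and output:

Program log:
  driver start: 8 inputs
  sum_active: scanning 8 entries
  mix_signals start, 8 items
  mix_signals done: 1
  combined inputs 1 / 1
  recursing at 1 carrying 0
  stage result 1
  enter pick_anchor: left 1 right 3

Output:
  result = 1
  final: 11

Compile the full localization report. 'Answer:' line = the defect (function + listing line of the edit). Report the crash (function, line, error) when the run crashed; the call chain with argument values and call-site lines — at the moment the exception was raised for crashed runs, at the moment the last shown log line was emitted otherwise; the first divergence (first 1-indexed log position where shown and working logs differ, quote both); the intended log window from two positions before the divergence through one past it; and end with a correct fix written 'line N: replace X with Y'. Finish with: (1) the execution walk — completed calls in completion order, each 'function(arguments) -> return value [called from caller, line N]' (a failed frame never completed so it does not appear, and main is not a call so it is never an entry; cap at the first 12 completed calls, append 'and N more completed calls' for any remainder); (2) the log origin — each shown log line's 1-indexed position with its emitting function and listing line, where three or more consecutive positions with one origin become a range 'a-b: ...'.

Answer: the defect is in main at line 37.
Key fact: Nothing in the log betrays the bug — only the output does.
Call chain: main -> pick_anchor(1, 3) (called at line 35).
First divergence: none (the log streams are identical).
Execution walk:
  mix_signals([6, 1, 1, 9, 11, 11, 9, 11]) -> 1  [called from sum_active, line 18]
  clip_value(-1, 1) -> 1  [called from clip_value, line 5]
  clip_value(1, 0) -> 1  [called from sum_active, line 21]
  sum_active([6, 1, 1, 9, 11, 11, 9, 11]) -> 1  [called from main, line 33]
  pick_anchor(1, 3) -> 1  [called from main, line 35]
Origin of each log line:
  1: emitted by main (line 32)
  2: emitted by sum_active (line 17)
  3: emitted by mix_signals (line 8)
  4: emitted by mix_signals (line 13)
  5: emitted by sum_active (line 20)
  6: emitted by clip_value (line 4)
  7: emitted by main (line 34)
  8: emitted by pick_anchor (line 24)
A correct fix: line 37: replace `pos` with `step`.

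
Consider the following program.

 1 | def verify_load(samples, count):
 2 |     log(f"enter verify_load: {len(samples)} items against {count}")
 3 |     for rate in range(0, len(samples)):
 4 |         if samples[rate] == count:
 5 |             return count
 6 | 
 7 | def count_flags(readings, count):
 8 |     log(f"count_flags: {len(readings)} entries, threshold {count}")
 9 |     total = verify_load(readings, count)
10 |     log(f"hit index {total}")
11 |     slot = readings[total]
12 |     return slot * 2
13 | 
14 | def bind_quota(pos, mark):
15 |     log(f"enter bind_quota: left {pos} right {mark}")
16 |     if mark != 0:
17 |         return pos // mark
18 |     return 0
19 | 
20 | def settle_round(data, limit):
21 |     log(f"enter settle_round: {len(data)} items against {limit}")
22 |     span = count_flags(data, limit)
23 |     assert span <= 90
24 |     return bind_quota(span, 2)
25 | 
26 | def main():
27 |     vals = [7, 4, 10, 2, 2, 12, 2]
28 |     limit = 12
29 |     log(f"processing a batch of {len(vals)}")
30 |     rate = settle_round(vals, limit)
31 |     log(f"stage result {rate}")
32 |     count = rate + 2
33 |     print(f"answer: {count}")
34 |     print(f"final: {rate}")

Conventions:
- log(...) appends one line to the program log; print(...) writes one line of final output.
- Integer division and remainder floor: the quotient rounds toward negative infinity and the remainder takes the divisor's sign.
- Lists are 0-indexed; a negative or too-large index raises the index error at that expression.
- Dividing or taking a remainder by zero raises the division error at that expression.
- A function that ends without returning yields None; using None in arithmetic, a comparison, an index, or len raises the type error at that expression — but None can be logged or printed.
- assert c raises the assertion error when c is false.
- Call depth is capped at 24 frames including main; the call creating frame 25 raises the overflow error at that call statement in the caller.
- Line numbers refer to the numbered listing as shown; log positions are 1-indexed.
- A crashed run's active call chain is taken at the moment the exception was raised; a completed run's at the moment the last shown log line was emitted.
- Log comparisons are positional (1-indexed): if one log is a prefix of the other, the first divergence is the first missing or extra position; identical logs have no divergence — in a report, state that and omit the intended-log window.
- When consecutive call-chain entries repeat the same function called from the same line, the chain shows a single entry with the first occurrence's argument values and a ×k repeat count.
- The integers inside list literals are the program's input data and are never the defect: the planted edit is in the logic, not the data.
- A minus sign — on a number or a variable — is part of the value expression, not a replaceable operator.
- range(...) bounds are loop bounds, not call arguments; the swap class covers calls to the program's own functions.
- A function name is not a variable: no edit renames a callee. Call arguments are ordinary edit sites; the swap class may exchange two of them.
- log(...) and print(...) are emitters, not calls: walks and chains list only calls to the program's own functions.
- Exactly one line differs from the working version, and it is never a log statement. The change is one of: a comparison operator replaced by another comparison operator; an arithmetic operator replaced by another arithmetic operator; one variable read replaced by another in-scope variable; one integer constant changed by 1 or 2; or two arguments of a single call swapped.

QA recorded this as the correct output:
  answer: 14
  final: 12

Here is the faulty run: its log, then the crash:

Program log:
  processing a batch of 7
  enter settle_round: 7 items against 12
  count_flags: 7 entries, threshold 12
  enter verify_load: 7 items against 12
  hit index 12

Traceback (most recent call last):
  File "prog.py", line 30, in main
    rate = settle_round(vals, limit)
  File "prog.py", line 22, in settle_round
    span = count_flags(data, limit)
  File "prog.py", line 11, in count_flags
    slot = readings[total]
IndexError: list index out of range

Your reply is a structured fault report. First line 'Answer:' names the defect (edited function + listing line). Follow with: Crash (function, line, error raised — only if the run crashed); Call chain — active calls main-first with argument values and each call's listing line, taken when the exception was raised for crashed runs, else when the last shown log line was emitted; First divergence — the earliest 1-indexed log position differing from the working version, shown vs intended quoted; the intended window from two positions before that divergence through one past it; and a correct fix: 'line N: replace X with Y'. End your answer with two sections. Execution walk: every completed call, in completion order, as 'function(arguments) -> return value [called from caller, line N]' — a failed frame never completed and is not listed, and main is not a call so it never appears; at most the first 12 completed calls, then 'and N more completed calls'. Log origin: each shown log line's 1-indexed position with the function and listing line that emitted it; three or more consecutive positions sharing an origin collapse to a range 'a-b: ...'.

Answer: the defect is in verify_load at line 5.
The tell: Position 5 is the first bad log line: 'hit index 12' should read 'hit index 5'.
Crash: count_flags, line 11, IndexError.
Call chain: main -> settle_round([7, 4, 10, 2, 2, 12, 2], 12) (called at line 30) -> count_flags([7, 4, 10, 2, 2, 12, 2], 12) (called at line 22).
First divergence: at position 5 the run shows 'hit index 12' where the working version logs 'hit index 5'.
Intended log window:
  3: count_flags: 7 entries, threshold 12
  4: enter verify_load: 7 items against 12
  5: hit index 5
  6: enter bind_quota: left 24 right 2
Execution walk:
  verify_load([7, 4, 10, 2, 2, 12, 2], 12) -> 12  [called from count_flags, line 9]
Log origin:
  1: logged in main at line 29
  2: logged in settle_round at line 21
  3: logged in count_flags at line 8
  4: logged in verify_load at line 2
  5: logged in count_flags at line 10
A correct fix: line 5: replace `count` with `rate`.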